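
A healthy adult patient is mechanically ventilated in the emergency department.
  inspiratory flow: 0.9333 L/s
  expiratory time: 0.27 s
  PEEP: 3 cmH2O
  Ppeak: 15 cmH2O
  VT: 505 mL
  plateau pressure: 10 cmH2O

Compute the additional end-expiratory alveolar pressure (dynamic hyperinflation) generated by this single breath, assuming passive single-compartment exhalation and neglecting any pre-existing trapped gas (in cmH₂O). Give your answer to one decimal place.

3.5

R = (PIP − Pplat)/V̇ = (15 − 10) / 0.9333 = 5.0/0.9333 = 5.357 cmH2O·s/L.
C = Vt/(Pplat − PEEP) = 505.0 / (10 − 3) = 505.0/7.0 = 72.143 mL/cmH2O.
τ = R × C = 5.357 × 0.07214 L/cmH2O = 0.3865 s.
Fraction remaining = e^(−Te/τ) = e^(−0.27/0.3865) = 0.4973; trapped volume = 505.0 × 0.4973 = 251.14 mL.
Additional alveolar pressure from trapping ≈ V_trapped / C = 251.14 / 72.143 = 3.481 cmH2O.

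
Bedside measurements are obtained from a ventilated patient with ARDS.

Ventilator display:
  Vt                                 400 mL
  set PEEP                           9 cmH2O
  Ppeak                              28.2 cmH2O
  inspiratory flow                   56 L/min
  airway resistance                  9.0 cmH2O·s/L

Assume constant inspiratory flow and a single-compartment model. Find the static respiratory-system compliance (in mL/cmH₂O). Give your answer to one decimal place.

37.0

Flow: 56 L/min ÷ 60 = 0.9333 L/s.
Equation of motion (constant flow): PIP = Vt/C + R·V̇ + PEEP.
Vt/C = PIP − R·V̇ − PEEP = 28.2 − 9.0×0.9333 − 9 = 28.2 − 8.4 − 9 = 10.8 cmH2O.
C = Vt / 10.8 = 400 / 10.8 = 37.037 mL/cmH2O.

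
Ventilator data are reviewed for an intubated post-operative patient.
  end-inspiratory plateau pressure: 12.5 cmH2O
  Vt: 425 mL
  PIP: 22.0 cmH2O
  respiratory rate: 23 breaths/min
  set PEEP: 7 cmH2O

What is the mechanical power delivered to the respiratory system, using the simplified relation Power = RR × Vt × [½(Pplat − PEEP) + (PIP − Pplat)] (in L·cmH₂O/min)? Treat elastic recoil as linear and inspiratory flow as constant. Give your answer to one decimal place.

Per-breath work = Vt × [½(Pplat−PEEP) + (PIP−Pplat)] = 0.425 × [0.5×5.5 + 9.5] = 0.425 × 12.25 = 5.206 L·cmH2O.
Power = 23 × 5.206 = 119.74 L·cmH2O/min.

119.7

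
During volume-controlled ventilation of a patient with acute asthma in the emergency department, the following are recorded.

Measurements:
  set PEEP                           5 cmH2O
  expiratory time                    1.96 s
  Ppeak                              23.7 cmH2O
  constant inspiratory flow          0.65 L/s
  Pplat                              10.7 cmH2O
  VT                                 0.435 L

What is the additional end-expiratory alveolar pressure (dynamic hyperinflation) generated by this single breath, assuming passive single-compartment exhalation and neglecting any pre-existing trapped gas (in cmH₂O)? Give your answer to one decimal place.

R = (PIP − Pplat)/V̇ = (23.7 − 10.7) / 0.65 = 13.0/0.65 = 20.0 cmH2O·s/L.
C = Vt/(Pplat − PEEP) = 435.0 / (10.7 − 5) = 435.0/5.7 = 76.316 mL/cmH2O.
τ = R × C = 20.0 × 0.07632 L/cmH2O = 1.526 s.
Fraction remaining = e^(−Te/τ) = e^(−1.96/1.526) = 0.2768; trapped volume = 435.0 × 0.2768 = 120.41 mL.
Additional alveolar pressure from trapping ≈ V_trapped / C = 120.41 / 76.316 = 1.578 cmH2O.

1.6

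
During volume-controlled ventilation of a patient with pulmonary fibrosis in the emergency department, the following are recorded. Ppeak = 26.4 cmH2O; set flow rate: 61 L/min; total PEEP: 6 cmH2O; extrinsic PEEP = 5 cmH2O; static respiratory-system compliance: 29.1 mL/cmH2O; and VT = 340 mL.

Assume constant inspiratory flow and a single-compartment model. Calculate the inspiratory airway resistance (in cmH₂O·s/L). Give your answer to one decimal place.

Flow: 61 L/min ÷ 60 = 1.0167 L/s.
Total PEEP = 6 cmH2O (set 5 + intrinsic 1); this is the baseline alveolar pressure.
Equation of motion (constant flow): PIP = Vt/C + R·V̇ + PEEP.
R·V̇ = PIP − Vt/C − PEEP = 26.4 − 340/29.1 − 6 = 26.4 − 11.684 − 6 = 8.716 cmH2O.
R = 8.716 / 1.0167 = 8.573 cmH2O·s/L.

8.6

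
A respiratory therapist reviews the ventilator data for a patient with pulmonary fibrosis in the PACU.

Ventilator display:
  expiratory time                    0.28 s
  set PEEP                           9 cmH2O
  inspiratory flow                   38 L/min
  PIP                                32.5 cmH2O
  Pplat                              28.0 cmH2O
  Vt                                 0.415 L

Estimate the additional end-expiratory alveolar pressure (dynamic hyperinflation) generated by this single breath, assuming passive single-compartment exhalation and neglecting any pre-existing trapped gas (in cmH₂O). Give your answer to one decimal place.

Flow: 38 L/min ÷ 60 = 0.6333 L/s.
R = (PIP − Pplat)/V̇ = (32.5 − 28.0) / 0.6333 = 4.5/0.6333 = 7.106 cmH2O·s/L.
C = Vt/(Pplat − PEEP) = 415.0 / (28.0 − 9) = 415.0/19.0 = 21.842 mL/cmH2O.
τ = R × C = 7.106 × 0.02184 L/cmH2O = 0.1552 s.
Fraction remaining = e^(−Te/τ) = e^(−0.28/0.1552) = 0.1646; trapped volume = 415.0 × 0.1646 = 68.309 mL.
Additional alveolar pressure from trapping ≈ V_trapped / C = 68.309 / 21.842 = 3.127 cmH2O.

3.1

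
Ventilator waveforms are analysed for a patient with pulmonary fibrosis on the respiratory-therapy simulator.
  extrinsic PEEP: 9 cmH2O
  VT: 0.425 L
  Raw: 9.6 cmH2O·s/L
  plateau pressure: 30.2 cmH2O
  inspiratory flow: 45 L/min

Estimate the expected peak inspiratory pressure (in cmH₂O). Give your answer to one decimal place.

Flow: 45 L/min ÷ 60 = 0.75 L/s.
PIP = Pplat + Raw × flow = 30.2 + 9.6 × 0.75 = 30.2 + 7.2 = 37.4 cmH2O.

37.4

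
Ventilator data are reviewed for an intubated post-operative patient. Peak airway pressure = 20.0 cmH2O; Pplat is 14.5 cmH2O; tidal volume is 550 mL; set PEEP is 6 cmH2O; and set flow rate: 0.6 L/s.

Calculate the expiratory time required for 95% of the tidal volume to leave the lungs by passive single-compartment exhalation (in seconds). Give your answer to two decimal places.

1.78

R = (PIP − Pplat)/V̇ = (20.0 − 14.5) / 0.6 = 5.5/0.6 = 9.167 cmH2O·s/L.
C = Vt/(Pplat − PEEP) = 550.0 / (14.5 − 6) = 550.0/8.5 = 64.706 mL/cmH2O.
τ = R × C = 9.167 × 0.06471 L/cmH2O = 0.5932 s.
t = −τ·ln(1 − 0.95) = −0.5932·ln(0.05) = 1.777 s.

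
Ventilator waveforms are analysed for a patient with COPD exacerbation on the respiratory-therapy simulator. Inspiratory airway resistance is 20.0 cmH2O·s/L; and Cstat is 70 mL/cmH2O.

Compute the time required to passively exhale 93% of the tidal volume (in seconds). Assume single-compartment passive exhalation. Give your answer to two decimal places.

3.72

τ = R × C = 20.0 × 70 mL/cmH2O = 20.0 × 0.070 L/cmH2O = 1.4 s.
Exhaled fraction f = 1 − e^(−t/τ) → t = −τ·ln(1 − f) = −1.4·ln(0.07) = 3.723 s.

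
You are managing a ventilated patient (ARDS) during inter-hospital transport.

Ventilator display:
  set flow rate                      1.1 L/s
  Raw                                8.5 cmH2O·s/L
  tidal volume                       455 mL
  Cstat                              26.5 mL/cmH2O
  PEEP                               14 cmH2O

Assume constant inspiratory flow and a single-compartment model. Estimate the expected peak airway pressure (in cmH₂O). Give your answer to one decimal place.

Equation of motion (constant flow): PIP = Vt/C + R·V̇ + PEEP.
PIP = 455/26.5 + 8.5×1.1 + 14 = 17.17 + 9.35 + 14 = 40.52 cmH2O.

40.5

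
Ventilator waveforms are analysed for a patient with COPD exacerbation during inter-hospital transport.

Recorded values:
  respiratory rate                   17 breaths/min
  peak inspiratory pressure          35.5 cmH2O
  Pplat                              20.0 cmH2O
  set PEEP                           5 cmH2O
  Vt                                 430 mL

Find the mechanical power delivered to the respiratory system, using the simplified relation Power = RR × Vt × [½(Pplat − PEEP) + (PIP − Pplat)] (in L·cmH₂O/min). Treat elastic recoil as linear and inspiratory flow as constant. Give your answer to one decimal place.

Per-breath work = Vt × [½(Pplat−PEEP) + (PIP−Pplat)] = 0.430 × [0.5×15.0 + 15.5] = 0.430 × 23.0 = 9.89 L·cmH2O.
Power = 17 × 9.89 = 168.13 L·cmH2O/min.

168.1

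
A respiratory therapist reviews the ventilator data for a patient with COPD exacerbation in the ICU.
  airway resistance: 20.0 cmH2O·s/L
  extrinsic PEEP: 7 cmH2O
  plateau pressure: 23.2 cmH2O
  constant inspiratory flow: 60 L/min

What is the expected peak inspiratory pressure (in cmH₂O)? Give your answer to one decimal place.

43.2

Flow: 60 L/min ÷ 60 = 1 L/s.
PIP = Pplat + Raw × flow = 23.2 + 20.0 × 1 = 23.2 + 20.0 = 43.2 cmH2O.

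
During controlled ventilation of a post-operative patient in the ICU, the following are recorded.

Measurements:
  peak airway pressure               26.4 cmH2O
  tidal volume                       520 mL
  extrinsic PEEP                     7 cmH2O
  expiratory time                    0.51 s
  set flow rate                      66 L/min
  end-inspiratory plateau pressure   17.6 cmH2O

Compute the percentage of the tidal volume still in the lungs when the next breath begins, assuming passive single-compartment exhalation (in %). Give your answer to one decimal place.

Flow: 66 L/min ÷ 60 = 1.1 L/s.
R = (PIP − Pplat)/V̇ = (26.4 − 17.6) / 1.1 = 8.8/1.1 = 8.0 cmH2O·s/L.
C = Vt/(Pplat − PEEP) = 520.0 / (17.6 − 7) = 520.0/10.6 = 49.057 mL/cmH2O.
τ = R × C = 8.0 × 0.04906 L/cmH2O = 0.3925 s.
Fraction remaining at end-expiration = e^(−Te/τ) = e^(−0.51/0.3925) = 0.2727 → 27.27%.

27.3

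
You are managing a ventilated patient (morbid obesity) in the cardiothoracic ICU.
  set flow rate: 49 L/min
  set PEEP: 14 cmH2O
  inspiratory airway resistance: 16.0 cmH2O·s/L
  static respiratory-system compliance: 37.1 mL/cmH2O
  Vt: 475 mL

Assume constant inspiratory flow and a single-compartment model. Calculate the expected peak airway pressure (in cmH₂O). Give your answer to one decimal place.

Flow: 49 L/min ÷ 60 = 0.8167 L/s.
Equation of motion (constant flow): PIP = Vt/C + R·V̇ + PEEP.
PIP = 475/37.1 + 16.0×0.8167 + 14 = 12.803 + 13.067 + 14 = 39.87 cmH2O.

39.9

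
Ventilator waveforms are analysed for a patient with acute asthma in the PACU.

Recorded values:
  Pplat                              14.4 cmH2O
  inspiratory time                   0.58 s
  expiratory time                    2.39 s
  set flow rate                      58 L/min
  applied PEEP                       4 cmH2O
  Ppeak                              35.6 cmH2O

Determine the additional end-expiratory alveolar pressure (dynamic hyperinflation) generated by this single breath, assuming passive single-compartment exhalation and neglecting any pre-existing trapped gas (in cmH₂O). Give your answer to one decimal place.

Flow: 58 L/min ÷ 60 = 0.9667 L/s.
Vt = flow × Ti = 0.9667 L/s × 0.58 s × 1000 mL/L = 560.69 mL.
R = (PIP − Pplat)/V̇ = (35.6 − 14.4) / 0.9667 = 21.2/0.9667 = 21.93 cmH2O·s/L.
C = Vt/(Pplat − PEEP) = 560.69 / (14.4 − 4) = 560.69/10.4 = 53.913 mL/cmH2O.
τ = R × C = 21.93 × 0.05391 L/cmH2O = 1.182 s.
Fraction remaining = e^(−Te/τ) = e^(−2.39/1.182) = 0.1324; trapped volume = 560.69 × 0.1324 = 74.235 mL.
Additional alveolar pressure from trapping ≈ V_trapped / C = 74.235 / 53.913 = 1.377 cmH2O.

1.4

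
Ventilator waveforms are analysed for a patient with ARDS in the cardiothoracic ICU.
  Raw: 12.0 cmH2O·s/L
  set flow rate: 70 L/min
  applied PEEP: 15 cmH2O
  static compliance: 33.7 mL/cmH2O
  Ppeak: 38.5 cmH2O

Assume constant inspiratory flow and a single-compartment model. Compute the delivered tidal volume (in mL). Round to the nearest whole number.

Flow: 70 L/min ÷ 60 = 1.1667 L/s.
Equation of motion (constant flow): PIP = Vt/C + R·V̇ + PEEP.
Vt/C = PIP − R·V̇ − PEEP = 38.5 − 14.0 − 15 = 9.5 cmH2O.
Vt = C × 9.5 = 33.7 × 9.5 = 320.15 mL.

320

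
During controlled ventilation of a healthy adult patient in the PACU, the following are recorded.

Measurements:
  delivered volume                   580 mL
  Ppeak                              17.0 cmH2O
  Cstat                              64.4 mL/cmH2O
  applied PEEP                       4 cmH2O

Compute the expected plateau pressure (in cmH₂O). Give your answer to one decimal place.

Pplat = PEEP + Vt / Cstat = 4 + 580 / 64.4 = 4 + 9.006 = 13.006 cmH2O.

13.0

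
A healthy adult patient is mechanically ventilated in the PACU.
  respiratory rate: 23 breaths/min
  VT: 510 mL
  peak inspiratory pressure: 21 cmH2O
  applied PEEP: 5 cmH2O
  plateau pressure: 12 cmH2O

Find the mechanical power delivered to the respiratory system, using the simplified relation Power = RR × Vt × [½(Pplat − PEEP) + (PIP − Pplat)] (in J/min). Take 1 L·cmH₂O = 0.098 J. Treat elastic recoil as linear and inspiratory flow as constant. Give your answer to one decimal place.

14.4

Per-breath work = Vt × [½(Pplat−PEEP) + (PIP−Pplat)] = 0.510 × [0.5×7.0 + 9.0] = 0.510 × 12.5 = 6.375 L·cmH2O.
Power = 23 × 6.375 = 146.63 L·cmH2O/min.
× 0.098 J/(L·cmH2O) → 14.37 J/min.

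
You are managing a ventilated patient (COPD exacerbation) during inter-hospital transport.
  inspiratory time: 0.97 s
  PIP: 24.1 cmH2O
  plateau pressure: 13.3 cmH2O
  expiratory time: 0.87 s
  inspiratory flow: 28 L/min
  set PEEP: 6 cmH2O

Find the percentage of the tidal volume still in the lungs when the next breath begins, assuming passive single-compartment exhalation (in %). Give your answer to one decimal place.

Flow: 28 L/min ÷ 60 = 0.4667 L/s.
Vt = flow × Ti = 0.4667 L/s × 0.97 s × 1000 mL/L = 452.7 mL.
R = (PIP − Pplat)/V̇ = (24.1 − 13.3) / 0.4667 = 10.8/0.4667 = 23.141 cmH2O·s/L.
C = Vt/(Pplat − PEEP) = 452.7 / (13.3 − 6) = 452.7/7.3 = 62.014 mL/cmH2O.
τ = R × C = 23.141 × 0.06201 L/cmH2O = 1.435 s.
Fraction remaining at end-expiration = e^(−Te/τ) = e^(−0.87/1.435) = 0.5454 → 54.54%.

54.5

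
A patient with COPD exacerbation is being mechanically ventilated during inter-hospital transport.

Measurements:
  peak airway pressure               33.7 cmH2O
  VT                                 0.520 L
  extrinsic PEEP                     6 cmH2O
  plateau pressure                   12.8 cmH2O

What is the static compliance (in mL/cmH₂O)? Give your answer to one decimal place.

76.5

Cstat = Vt / (Pplat − PEEP) = 520 / (12.8 − 6) = 520 / 6.8 = 76.471 mL/cmH2O.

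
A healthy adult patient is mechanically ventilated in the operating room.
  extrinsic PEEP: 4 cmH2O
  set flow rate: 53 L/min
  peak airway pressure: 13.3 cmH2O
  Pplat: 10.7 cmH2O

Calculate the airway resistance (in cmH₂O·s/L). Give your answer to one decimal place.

2.9

Flow: 53 L/min ÷ 60 = 0.8833 L/s.
Raw = (PIP − Pplat) / flow = (13.3 − 10.7) / 0.8833 = 2.6 / 0.8833 = 2.944 cmH2O·s/L.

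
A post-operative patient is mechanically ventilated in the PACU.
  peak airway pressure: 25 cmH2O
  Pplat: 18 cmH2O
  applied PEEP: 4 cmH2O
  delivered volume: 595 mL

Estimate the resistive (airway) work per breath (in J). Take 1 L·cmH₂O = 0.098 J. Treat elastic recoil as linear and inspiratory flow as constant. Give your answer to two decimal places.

0.41

With constant inspiratory flow the resistive pressure is constant at PIP − Pplat = 25 − 18 = 7.0 cmH2O, so resistive work = 7.0 × 0.595 = 4.165 L·cmH2O.
× 0.098 J/(L·cmH2O) → 0.4082 J.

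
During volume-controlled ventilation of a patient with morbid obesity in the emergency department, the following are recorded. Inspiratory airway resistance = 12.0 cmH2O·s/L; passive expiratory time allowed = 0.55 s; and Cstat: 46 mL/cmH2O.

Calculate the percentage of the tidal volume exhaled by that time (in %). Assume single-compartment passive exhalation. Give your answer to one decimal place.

τ = R × C = 12.0 × 46 mL/cmH2O = 12.0 × 0.046 L/cmH2O = 0.552 s.
Passive exhalation: V(t)/V₀ = e^(−t/τ) = e^(−0.55/0.552) = 0.3692.
Fraction exhaled = 1 − 0.3692 = 0.6308 → 63.08%.

63.1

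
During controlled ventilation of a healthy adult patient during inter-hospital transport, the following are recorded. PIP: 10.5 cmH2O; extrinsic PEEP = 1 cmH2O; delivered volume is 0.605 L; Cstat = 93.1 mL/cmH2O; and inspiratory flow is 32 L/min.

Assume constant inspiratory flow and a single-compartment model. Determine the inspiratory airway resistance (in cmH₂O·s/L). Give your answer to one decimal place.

Flow: 32 L/min ÷ 60 = 0.5333 L/s.
Equation of motion (constant flow): PIP = Vt/C + R·V̇ + PEEP.
R·V̇ = PIP − Vt/C − PEEP = 10.5 − 605/93.1 − 1 = 10.5 − 6.498 − 1 = 3.002 cmH2O.
R = 3.002 / 0.5333 = 5.629 cmH2O·s/L.

5.6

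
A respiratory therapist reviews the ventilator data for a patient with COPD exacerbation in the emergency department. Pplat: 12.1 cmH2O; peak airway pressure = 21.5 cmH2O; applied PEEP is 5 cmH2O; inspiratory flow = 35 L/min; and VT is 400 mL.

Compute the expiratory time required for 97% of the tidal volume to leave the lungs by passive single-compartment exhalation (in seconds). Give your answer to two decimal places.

Flow: 35 L/min ÷ 60 = 0.5833 L/s.
R = (PIP − Pplat)/V̇ = (21.5 − 12.1) / 0.5833 = 9.4/0.5833 = 16.115 cmH2O·s/L.
C = Vt/(Pplat − PEEP) = 400.0 / (12.1 − 5) = 400.0/7.1 = 56.338 mL/cmH2O.
τ = R × C = 16.115 × 0.05634 L/cmH2O = 0.9079 s.
t = −τ·ln(1 − 0.97) = −0.9079·ln(0.03) = 3.184 s.

3.18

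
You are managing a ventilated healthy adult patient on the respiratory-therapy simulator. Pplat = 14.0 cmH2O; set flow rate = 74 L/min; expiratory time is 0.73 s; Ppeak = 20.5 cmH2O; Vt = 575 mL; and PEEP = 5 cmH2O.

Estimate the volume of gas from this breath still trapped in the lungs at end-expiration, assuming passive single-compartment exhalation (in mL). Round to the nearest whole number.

66

Flow: 74 L/min ÷ 60 = 1.2333 L/s.
R = (PIP − Pplat)/V̇ = (20.5 − 14.0) / 1.2333 = 6.5/1.2333 = 5.27 cmH2O·s/L.
C = Vt/(Pplat − PEEP) = 575.0 / (14.0 − 5) = 575.0/9.0 = 63.889 mL/cmH2O.
τ = R × C = 5.27 × 0.06389 L/cmH2O = 0.3367 s.
Fraction remaining = e^(−Te/τ) = e^(−0.73/0.3367) = 0.1144.
Trapped volume = 575.0 × 0.1144 = 65.78 mL.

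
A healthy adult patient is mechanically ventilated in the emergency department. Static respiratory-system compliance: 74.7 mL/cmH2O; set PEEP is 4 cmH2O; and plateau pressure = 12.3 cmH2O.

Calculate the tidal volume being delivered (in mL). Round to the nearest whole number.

620

Vt = Cstat × (Pplat − PEEP) = 74.7 × (12.3 − 4) = 74.7 × 8.3 = 620.01 mL.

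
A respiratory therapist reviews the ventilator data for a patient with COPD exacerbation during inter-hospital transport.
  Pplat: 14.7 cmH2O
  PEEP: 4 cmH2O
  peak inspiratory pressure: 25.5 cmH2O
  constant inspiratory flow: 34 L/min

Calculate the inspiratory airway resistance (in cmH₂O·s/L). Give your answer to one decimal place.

19.1

Flow: 34 L/min ÷ 60 = 0.5667 L/s.
Raw = (PIP − Pplat) / flow = (25.5 − 14.7) / 0.5667 = 10.8 / 0.5667 = 19.058 cmH2O·s/L.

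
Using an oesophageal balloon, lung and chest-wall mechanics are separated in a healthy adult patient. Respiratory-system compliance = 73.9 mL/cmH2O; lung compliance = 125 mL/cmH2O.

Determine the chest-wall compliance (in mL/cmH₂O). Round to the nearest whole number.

181

1/Ccw = 1/Crs − 1/CL.
1/Ccw = 1/73.9 − 1/125 = 0.005532.
Ccw = 180.77 mL/cmH2O.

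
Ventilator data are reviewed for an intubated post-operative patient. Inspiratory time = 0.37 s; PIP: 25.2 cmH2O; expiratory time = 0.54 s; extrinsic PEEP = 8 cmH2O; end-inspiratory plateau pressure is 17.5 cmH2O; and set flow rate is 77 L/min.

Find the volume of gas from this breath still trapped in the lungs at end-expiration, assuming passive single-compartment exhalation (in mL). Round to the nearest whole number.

78

Flow: 77 L/min ÷ 60 = 1.2833 L/s.
Vt = flow × Ti = 1.2833 L/s × 0.37 s × 1000 mL/L = 474.82 mL.
R = (PIP − Pplat)/V̇ = (25.2 − 17.5) / 1.2833 = 7.7/1.2833 = 6.0 cmH2O·s/L.
C = Vt/(Pplat − PEEP) = 474.82 / (17.5 − 8) = 474.82/9.5 = 49.981 mL/cmH2O.
τ = R × C = 6.0 × 0.04998 L/cmH2O = 0.2999 s.
Fraction remaining = e^(−Te/τ) = e^(−0.54/0.2999) = 0.1652.
Trapped volume = 474.82 × 0.1652 = 78.44 mL.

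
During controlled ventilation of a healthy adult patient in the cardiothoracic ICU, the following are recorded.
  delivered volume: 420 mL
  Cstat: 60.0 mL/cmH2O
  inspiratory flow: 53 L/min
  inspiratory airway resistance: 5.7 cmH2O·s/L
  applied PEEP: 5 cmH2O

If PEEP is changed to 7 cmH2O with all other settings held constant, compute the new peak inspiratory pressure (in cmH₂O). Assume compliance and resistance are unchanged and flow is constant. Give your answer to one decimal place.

19.0

Flow: 53 L/min ÷ 60 = 0.8833 L/s.
PIP = Vt/C + R·V̇ + PEEP (constant-flow equation of motion).
Only the baseline term changes: ΔPIP = ΔPEEP = 7 − 5 = 2.0 cmH2O.
Original PIP = 420/60.0 + 5.7×0.8833 + 5 = 17.035 cmH2O; new PIP = 17.035 + (2.0) = 19.035 cmH2O.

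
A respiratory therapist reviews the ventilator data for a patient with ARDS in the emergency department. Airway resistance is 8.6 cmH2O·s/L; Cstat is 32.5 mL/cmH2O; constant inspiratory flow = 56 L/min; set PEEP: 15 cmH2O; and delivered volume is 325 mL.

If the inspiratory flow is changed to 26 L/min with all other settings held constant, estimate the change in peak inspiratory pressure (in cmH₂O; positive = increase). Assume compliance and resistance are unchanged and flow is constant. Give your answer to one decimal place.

-4.3

Flow: 56 L/min ÷ 60 = 0.9333 L/s.
New flow: 26 L/min ÷ 60 = 0.4333 L/s.
PIP = Vt/C + R·V̇ + PEEP (constant-flow equation of motion).
Only the resistive term changes: ΔPIP = R × ΔV̇ = 8.6 × (0.4333 − 0.9333) = 8.6 × -0.5 = -4.3 cmH2O.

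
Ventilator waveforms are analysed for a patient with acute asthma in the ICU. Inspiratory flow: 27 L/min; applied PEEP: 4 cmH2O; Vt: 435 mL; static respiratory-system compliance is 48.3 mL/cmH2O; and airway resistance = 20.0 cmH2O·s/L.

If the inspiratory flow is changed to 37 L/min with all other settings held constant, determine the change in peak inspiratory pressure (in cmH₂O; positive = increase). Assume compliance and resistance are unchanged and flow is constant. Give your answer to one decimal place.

3.3

Flow: 27 L/min ÷ 60 = 0.45 L/s.
New flow: 37 L/min ÷ 60 = 0.6167 L/s.
PIP = Vt/C + R·V̇ + PEEP (constant-flow equation of motion).
Only the resistive term changes: ΔPIP = R × ΔV̇ = 20.0 × (0.6167 − 0.45) = 20.0 × 0.1667 = 3.334 cmH2O.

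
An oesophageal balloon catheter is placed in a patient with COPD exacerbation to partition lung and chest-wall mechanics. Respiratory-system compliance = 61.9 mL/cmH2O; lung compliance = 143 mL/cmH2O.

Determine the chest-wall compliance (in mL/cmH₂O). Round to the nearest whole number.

1/Ccw = 1/Crs − 1/CL.
1/Ccw = 1/61.9 − 1/143 = 0.009162.
Ccw = 109.15 mL/cmH2O.

109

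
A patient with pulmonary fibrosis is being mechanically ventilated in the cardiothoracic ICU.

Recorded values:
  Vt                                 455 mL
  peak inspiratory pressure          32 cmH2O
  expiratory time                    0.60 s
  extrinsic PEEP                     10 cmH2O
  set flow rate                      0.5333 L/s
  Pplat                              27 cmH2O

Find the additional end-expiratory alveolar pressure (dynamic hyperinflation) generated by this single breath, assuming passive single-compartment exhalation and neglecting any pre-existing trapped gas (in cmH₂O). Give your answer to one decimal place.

R = (PIP − Pplat)/V̇ = (32 − 27) / 0.5333 = 5.0/0.5333 = 9.376 cmH2O·s/L.
C = Vt/(Pplat − PEEP) = 455.0 / (27 − 10) = 455.0/17.0 = 26.765 mL/cmH2O.
τ = R × C = 9.376 × 0.02677 L/cmH2O = 0.251 s.
Fraction remaining = e^(−Te/τ) = e^(−0.60/0.251) = 0.09159; trapped volume = 455.0 × 0.09159 = 41.673 mL.
Additional alveolar pressure from trapping ≈ V_trapped / C = 41.673 / 26.765 = 1.557 cmH2O.

1.6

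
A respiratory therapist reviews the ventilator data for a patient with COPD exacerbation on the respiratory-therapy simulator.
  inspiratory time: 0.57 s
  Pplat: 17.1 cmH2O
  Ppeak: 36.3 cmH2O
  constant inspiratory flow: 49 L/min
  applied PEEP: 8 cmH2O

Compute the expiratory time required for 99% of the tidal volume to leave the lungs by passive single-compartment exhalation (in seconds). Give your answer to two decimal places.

5.54

Flow: 49 L/min ÷ 60 = 0.8167 L/s.
Vt = flow × Ti = 0.8167 L/s × 0.57 s × 1000 mL/L = 465.52 mL.
R = (PIP − Pplat)/V̇ = (36.3 − 17.1) / 0.8167 = 19.2/0.8167 = 23.509 cmH2O·s/L.
C = Vt/(Pplat − PEEP) = 465.52 / (17.1 − 8) = 465.52/9.1 = 51.156 mL/cmH2O.
τ = R × C = 23.509 × 0.05116 L/cmH2O = 1.203 s.
t = −τ·ln(1 − 0.99) = −1.203·ln(0.01) = 5.54 s.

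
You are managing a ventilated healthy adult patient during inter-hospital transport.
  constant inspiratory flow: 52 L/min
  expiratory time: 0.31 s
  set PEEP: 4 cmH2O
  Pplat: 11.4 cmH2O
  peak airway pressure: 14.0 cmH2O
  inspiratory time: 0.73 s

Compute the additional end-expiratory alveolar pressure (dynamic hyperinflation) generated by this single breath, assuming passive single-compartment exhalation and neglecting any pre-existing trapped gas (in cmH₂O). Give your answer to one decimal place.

Flow: 52 L/min ÷ 60 = 0.8667 L/s.
Vt = flow × Ti = 0.8667 L/s × 0.73 s × 1000 mL/L = 632.69 mL.
R = (PIP − Pplat)/V̇ = (14.0 − 11.4) / 0.8667 = 2.6/0.8667 = 3.0 cmH2O·s/L.
C = Vt/(Pplat − PEEP) = 632.69 / (11.4 − 4) = 632.69/7.4 = 85.499 mL/cmH2O.
τ = R × C = 3.0 × 0.0855 L/cmH2O = 0.2565 s.
Fraction remaining = e^(−Te/τ) = e^(−0.31/0.2565) = 0.2986; trapped volume = 632.69 × 0.2986 = 188.92 mL.
Additional alveolar pressure from trapping ≈ V_trapped / C = 188.92 / 85.499 = 2.21 cmH2O.

2.2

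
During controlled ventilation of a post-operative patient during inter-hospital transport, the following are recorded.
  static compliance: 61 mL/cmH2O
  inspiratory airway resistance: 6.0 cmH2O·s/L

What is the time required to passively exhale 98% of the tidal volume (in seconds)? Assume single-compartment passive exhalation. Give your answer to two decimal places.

1.43

τ = R × C = 6.0 × 61 mL/cmH2O = 6.0 × 0.061 L/cmH2O = 0.366 s.
Exhaled fraction f = 1 − e^(−t/τ) → t = −τ·ln(1 − f) = −0.366·ln(0.02) = 1.432 s.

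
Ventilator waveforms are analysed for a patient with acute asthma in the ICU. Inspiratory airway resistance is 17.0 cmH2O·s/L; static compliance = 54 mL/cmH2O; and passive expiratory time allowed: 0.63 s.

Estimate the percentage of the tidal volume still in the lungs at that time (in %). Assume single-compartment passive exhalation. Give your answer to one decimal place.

50.3

τ = R × C = 17.0 × 54 mL/cmH2O = 17.0 × 0.054 L/cmH2O = 0.918 s.
Passive exhalation: V(t)/V₀ = e^(−t/τ) = e^(−0.63/0.918) = 0.5034.
Fraction remaining = 0.5034 → 50.34%.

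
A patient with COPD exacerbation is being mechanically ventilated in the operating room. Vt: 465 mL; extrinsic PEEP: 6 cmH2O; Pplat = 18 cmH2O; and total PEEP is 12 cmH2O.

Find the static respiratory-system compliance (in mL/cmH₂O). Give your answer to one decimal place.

End-expiratory occlusion gives total PEEP = 12 cmH2O (intrinsic PEEP = 12 − 6 = 6). Use total PEEP for the elastic gradient.
Cstat = Vt / (Pplat − PEEPtotal) = 465 / (18 − 12) = 465 / 6.0 = 77.5 mL/cmH2O.

77.5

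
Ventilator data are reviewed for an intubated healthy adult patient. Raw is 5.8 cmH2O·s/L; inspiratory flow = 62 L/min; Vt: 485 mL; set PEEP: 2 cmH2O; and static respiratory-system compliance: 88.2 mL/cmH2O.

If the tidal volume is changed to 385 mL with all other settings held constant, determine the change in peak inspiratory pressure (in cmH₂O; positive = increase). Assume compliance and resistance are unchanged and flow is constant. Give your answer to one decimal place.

PIP = Vt/C + R·V̇ + PEEP (constant-flow equation of motion).
Only the elastic term changes: ΔPIP = ΔVt / C = (385 − 485) / 88.2 = -1.134 cmH2O.

-1.1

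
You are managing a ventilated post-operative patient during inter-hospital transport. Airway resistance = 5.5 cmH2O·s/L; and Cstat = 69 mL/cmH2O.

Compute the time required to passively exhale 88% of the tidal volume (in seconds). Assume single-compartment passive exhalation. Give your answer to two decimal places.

τ = R × C = 5.5 × 69 mL/cmH2O = 5.5 × 0.069 L/cmH2O = 0.3795 s.
Exhaled fraction f = 1 − e^(−t/τ) → t = −τ·ln(1 − f) = −0.3795·ln(0.12) = 0.8046 s.

0.80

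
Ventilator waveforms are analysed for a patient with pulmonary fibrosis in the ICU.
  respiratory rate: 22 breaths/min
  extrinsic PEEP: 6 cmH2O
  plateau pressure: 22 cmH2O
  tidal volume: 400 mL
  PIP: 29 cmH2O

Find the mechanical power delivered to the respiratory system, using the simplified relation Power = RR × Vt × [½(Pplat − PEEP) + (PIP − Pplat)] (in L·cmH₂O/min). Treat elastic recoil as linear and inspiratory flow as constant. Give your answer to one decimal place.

Per-breath work = Vt × [½(Pplat−PEEP) + (PIP−Pplat)] = 0.400 × [0.5×16.0 + 7.0] = 0.400 × 15.0 = 6.0 L·cmH2O.
Power = 22 × 6.0 = 132.0 L·cmH2O/min.

132.0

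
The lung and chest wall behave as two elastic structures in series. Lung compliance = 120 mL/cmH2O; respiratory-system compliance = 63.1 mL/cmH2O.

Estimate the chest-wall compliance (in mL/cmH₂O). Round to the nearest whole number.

133

1/Ccw = 1/Crs − 1/CL.
1/Ccw = 1/63.1 − 1/120 = 0.007515.
Ccw = 133.07 mL/cmH2O.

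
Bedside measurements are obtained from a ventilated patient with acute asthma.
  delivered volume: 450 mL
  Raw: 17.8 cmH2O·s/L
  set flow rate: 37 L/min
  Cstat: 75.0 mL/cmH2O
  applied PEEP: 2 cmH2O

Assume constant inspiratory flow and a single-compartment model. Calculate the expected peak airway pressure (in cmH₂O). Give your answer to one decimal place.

Flow: 37 L/min ÷ 60 = 0.6167 L/s.
Equation of motion (constant flow): PIP = Vt/C + R·V̇ + PEEP.
PIP = 450/75.0 + 17.8×0.6167 + 2 = 6.0 + 10.977 + 2 = 18.977 cmH2O.

19.0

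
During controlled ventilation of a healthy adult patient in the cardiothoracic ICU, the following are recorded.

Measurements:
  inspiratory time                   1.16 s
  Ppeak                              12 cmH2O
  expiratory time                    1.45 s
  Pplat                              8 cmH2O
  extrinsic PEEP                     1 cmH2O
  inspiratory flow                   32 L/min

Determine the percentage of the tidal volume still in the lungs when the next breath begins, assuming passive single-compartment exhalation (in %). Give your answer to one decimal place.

11.2

Flow: 32 L/min ÷ 60 = 0.5333 L/s.
Vt = flow × Ti = 0.5333 L/s × 1.16 s × 1000 mL/L = 618.63 mL.
R = (PIP − Pplat)/V̇ = (12 − 8) / 0.5333 = 4.0/0.5333 = 7.5 cmH2O·s/L.
C = Vt/(Pplat − PEEP) = 618.63 / (8 − 1) = 618.63/7.0 = 88.376 mL/cmH2O.
τ = R × C = 7.5 × 0.08838 L/cmH2O = 0.6629 s.
Fraction remaining at end-expiration = e^(−Te/τ) = e^(−1.45/0.6629) = 0.1122 → 11.22%.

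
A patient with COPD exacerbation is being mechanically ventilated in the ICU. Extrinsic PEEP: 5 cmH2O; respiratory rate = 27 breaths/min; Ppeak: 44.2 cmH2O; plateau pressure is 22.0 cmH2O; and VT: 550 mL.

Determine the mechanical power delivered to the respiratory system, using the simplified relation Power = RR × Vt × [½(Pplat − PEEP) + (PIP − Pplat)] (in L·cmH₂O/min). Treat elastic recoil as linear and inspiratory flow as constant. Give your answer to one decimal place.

455.9

Per-breath work = Vt × [½(Pplat−PEEP) + (PIP−Pplat)] = 0.550 × [0.5×17.0 + 22.2] = 0.550 × 30.7 = 16.885 L·cmH2O.
Power = 27 × 16.885 = 455.9 L·cmH2O/min.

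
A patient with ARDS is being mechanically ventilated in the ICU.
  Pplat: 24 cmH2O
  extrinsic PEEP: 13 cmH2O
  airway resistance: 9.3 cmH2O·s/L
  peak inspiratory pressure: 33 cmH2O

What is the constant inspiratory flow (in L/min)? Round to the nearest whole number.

58

flow = (PIP − Pplat) / Raw = (33 − 24) / 9.3 = 0.9677 L/s × 60 = 58.062 L/min.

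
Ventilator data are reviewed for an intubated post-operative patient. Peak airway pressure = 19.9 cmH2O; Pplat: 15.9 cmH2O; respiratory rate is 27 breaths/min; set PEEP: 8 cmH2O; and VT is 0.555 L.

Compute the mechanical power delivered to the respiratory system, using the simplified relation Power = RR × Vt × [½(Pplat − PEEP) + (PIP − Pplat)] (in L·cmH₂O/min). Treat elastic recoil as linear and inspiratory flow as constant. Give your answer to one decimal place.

119.1

Per-breath work = Vt × [½(Pplat−PEEP) + (PIP−Pplat)] = 0.555 × [0.5×7.9 + 4.0] = 0.555 × 7.95 = 4.412 L·cmH2O.
Power = 27 × 4.412 = 119.12 L·cmH2O/min.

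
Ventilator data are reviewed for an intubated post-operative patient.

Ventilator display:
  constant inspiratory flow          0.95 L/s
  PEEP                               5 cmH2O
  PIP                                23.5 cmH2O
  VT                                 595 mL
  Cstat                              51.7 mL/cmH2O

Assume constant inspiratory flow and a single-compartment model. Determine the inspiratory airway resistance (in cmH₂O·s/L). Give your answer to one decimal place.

7.4

Equation of motion (constant flow): PIP = Vt/C + R·V̇ + PEEP.
R·V̇ = PIP − Vt/C − PEEP = 23.5 − 595/51.7 − 5 = 23.5 − 11.509 − 5 = 6.991 cmH2O.
R = 6.991 / 0.95 = 7.359 cmH2O·s/L.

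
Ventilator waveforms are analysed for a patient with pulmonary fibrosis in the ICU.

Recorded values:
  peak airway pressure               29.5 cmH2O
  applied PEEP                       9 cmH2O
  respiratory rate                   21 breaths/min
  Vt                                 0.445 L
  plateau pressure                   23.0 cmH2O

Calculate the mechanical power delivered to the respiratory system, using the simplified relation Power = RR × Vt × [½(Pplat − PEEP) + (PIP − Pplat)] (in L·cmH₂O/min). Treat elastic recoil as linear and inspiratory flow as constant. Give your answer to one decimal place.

126.2

Per-breath work = Vt × [½(Pplat−PEEP) + (PIP−Pplat)] = 0.445 × [0.5×14.0 + 6.5] = 0.445 × 13.5 = 6.008 L·cmH2O.
Power = 21 × 6.008 = 126.17 L·cmH2O/min.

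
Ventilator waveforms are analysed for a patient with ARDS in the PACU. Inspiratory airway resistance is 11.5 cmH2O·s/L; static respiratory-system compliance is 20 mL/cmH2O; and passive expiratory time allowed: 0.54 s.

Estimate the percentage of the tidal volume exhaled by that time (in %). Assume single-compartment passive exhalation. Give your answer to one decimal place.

τ = R × C = 11.5 × 20 mL/cmH2O = 11.5 × 0.020 L/cmH2O = 0.23 s.
Passive exhalation: V(t)/V₀ = e^(−t/τ) = e^(−0.54/0.23) = 0.09558.
Fraction exhaled = 1 − 0.09558 = 0.9044 → 90.44%.

90.4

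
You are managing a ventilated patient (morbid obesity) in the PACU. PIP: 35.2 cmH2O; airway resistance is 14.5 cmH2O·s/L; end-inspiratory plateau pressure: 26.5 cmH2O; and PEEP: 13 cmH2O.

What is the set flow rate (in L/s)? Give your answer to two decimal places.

flow = (PIP − Pplat) / Raw = 8.7 / 14.5 = 0.6 L/s.

0.60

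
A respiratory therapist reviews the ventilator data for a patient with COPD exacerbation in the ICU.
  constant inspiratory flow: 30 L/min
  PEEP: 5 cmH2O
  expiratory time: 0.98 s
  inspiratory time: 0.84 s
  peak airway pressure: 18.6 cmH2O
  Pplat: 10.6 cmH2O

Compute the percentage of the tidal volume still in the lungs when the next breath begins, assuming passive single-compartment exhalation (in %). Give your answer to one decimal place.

Flow: 30 L/min ÷ 60 = 0.5 L/s.
Vt = flow × Ti = 0.5 L/s × 0.84 s × 1000 mL/L = 420.0 mL.
R = (PIP − Pplat)/V̇ = (18.6 − 10.6) / 0.5 = 8.0/0.5 = 16.0 cmH2O·s/L.
C = Vt/(Pplat − PEEP) = 420.0 / (10.6 − 5) = 420.0/5.6 = 75.0 mL/cmH2O.
τ = R × C = 16.0 × 0.075 L/cmH2O = 1.2 s.
Fraction remaining at end-expiration = e^(−Te/τ) = e^(−0.98/1.2) = 0.4419 → 44.19%.

44.2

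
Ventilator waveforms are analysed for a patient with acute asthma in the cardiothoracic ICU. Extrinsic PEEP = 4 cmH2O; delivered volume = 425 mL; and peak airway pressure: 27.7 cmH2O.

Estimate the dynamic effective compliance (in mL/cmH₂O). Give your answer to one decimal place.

17.9

Dynamic compliance = Vt / (PIP − PEEP) = 425 / (27.7 − 4) = 425 / 23.7 = 17.932 mL/cmH2O.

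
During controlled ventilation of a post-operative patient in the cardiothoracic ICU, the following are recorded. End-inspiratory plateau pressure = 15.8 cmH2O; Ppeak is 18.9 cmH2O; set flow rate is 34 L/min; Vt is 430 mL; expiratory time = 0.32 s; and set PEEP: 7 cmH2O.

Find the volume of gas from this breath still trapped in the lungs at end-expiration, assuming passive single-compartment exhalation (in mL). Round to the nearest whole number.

Flow: 34 L/min ÷ 60 = 0.5667 L/s.
R = (PIP − Pplat)/V̇ = (18.9 − 15.8) / 0.5667 = 3.1/0.5667 = 5.47 cmH2O·s/L.
C = Vt/(Pplat − PEEP) = 430.0 / (15.8 − 7) = 430.0/8.8 = 48.864 mL/cmH2O.
τ = R × C = 5.47 × 0.04886 L/cmH2O = 0.2673 s.
Fraction remaining = e^(−Te/τ) = e^(−0.32/0.2673) = 0.3021.
Trapped volume = 430.0 × 0.3021 = 129.9 mL.

130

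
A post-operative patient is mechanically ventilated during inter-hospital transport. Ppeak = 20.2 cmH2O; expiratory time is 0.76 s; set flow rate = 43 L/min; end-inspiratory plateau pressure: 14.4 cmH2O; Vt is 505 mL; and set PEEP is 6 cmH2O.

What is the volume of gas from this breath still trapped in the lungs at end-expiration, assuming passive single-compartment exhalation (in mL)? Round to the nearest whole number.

106

Flow: 43 L/min ÷ 60 = 0.7167 L/s.
R = (PIP − Pplat)/V̇ = (20.2 − 14.4) / 0.7167 = 5.8/0.7167 = 8.093 cmH2O·s/L.
C = Vt/(Pplat − PEEP) = 505.0 / (14.4 − 6) = 505.0/8.4 = 60.119 mL/cmH2O.
τ = R × C = 8.093 × 0.06012 L/cmH2O = 0.4866 s.
Fraction remaining = e^(−Te/τ) = e^(−0.76/0.4866) = 0.2097.
Trapped volume = 505.0 × 0.2097 = 105.9 mL.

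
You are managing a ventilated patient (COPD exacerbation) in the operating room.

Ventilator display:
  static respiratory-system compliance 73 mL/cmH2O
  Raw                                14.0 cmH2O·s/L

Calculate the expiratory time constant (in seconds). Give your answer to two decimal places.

τ = R × C = 14.0 × 73 mL/cmH2O = 14.0 × 0.073 L/cmH2O = 1.022 s.

1.02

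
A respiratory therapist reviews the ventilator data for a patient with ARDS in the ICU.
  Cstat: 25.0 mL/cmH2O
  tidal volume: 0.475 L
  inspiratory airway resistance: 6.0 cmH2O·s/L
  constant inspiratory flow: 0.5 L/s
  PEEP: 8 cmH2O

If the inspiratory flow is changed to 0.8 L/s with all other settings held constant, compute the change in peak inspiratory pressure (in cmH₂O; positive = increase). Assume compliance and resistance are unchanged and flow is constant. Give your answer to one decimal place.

PIP = Vt/C + R·V̇ + PEEP (constant-flow equation of motion).
Only the resistive term changes: ΔPIP = R × ΔV̇ = 6.0 × (0.8 − 0.5) = 6.0 × 0.3 = 1.8 cmH2O.

1.8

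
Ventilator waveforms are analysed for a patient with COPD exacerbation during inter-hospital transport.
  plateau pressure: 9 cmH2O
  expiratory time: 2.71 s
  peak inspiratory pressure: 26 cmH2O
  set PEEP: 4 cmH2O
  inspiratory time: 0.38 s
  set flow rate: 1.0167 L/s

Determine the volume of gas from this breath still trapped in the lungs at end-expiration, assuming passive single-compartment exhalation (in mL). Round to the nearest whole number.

47

Vt = flow × Ti = 1.0167 L/s × 0.38 s × 1000 mL/L = 386.35 mL.
R = (PIP − Pplat)/V̇ = (26 − 9) / 1.0167 = 17.0/1.0167 = 16.721 cmH2O·s/L.
C = Vt/(Pplat − PEEP) = 386.35 / (9 − 4) = 386.35/5.0 = 77.27 mL/cmH2O.
τ = R × C = 16.721 × 0.07727 L/cmH2O = 1.292 s.
Fraction remaining = e^(−Te/τ) = e^(−2.71/1.292) = 0.1228.
Trapped volume = 386.35 × 0.1228 = 47.444 mL.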